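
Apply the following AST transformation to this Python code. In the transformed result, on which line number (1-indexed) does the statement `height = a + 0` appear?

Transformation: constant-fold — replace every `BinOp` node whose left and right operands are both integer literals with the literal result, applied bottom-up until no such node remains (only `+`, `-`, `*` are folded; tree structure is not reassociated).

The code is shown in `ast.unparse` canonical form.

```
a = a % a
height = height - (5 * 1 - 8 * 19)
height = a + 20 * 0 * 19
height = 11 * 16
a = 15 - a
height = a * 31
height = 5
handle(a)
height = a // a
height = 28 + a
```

Transformed code:
a = a % a
height = height - -147
height = a + 0
height = 176
a = 15 - a
height = a * 31
height = 5
handle(a)
height = a // a
height = 28 + a

3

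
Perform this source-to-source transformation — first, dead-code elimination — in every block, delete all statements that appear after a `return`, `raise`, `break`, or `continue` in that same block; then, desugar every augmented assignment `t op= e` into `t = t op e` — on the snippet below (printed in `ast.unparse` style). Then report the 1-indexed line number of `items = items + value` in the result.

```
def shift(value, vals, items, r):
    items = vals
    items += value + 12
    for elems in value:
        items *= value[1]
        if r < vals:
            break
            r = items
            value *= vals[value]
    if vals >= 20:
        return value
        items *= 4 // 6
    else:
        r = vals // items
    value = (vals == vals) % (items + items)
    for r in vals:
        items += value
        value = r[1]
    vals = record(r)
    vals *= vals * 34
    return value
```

Transformed code:
def shift(value, vals, items, r):
    items = vals
    items = items + (value + 12)
    for elems in value:
        items = items * value[1]
        if r < vals:
            break
    if vals >= 20:
        return value
    else:
        r = vals // items
    value = (vals == vals) % (items + items)
    for r in vals:
        items = items + value
        value = r[1]
    vals = record(r)
    vals = vals * (vals * 34)
    return value

14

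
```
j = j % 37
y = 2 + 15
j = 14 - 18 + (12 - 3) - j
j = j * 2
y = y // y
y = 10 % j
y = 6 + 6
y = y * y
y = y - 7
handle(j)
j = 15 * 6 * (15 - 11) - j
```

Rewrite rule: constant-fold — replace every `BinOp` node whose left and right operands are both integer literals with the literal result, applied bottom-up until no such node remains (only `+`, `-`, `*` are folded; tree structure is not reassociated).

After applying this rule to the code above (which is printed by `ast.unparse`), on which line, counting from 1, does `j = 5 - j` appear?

3

Transformed code:
j = j % 37
y = 17
j = 5 - j
j = j * 2
y = y // y
y = 10 % j
y = 12
y = y * y
y = y - 7
handle(j)
j = 360 - j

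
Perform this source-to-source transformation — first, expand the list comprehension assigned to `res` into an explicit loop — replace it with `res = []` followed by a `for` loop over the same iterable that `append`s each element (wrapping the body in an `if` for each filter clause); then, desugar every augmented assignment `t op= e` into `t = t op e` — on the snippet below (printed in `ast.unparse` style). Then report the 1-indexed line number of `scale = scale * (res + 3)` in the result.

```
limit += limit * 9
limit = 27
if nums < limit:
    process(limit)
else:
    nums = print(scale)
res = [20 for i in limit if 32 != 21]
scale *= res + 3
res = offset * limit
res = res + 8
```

Transformed code:
limit = limit + limit * 9
limit = 27
if nums < limit:
    process(limit)
else:
    nums = print(scale)
res = []
for i in limit:
    if 32 != 21:
        res.append(20)
scale = scale * (res + 3)
res = offset * limit
res = res + 8

11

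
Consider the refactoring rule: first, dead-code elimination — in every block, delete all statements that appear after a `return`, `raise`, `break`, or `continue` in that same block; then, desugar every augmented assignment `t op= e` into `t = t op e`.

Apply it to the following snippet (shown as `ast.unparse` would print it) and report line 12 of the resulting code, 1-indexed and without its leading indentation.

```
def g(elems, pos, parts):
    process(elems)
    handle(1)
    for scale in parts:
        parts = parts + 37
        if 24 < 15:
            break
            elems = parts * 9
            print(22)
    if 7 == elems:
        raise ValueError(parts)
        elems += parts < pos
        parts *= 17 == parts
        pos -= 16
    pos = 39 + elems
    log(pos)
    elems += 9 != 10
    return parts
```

elems = elems + (9 != 10)

Transformed code:
def g(elems, pos, parts):
    process(elems)
    handle(1)
    for scale in parts:
        parts = parts + 37
        if 24 < 15:
            break
    if 7 == elems:
        raise ValueError(parts)
    pos = 39 + elems
    log(pos)
    elems = elems + (9 != 10)
    return parts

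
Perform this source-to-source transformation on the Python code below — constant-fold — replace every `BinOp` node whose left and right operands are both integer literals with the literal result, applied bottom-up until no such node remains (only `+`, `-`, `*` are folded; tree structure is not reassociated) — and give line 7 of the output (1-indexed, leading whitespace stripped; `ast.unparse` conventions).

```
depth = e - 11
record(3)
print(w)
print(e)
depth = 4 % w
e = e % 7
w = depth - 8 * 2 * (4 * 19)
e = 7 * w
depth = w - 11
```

w = depth - 1216

Transformed code:
depth = e - 11
record(3)
print(w)
print(e)
depth = 4 % w
e = e % 7
w = depth - 1216
e = 7 * w
depth = w - 11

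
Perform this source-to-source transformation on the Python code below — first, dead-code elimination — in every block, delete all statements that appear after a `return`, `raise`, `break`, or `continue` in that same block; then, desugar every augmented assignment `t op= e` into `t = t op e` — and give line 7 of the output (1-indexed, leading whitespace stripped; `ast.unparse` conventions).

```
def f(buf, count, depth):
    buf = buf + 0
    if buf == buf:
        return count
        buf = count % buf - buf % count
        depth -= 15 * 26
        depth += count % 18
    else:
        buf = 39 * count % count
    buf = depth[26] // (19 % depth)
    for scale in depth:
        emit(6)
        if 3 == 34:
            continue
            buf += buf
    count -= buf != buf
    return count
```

Transformed code:
def f(buf, count, depth):
    buf = buf + 0
    if buf == buf:
        return count
    else:
        buf = 39 * count % count
    buf = depth[26] // (19 % depth)
    for scale in depth:
        emit(6)
        if 3 == 34:
            continue
    count = count - (buf != buf)
    return count

buf = depth[26] // (19 % depth)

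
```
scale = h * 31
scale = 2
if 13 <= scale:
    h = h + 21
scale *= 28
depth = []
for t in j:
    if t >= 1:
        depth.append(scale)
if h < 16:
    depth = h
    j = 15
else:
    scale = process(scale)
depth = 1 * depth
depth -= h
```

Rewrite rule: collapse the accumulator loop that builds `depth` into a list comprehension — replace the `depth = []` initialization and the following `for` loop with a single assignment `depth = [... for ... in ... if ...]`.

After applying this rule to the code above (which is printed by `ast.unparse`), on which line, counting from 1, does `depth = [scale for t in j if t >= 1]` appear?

6

Transformed code:
scale = h * 31
scale = 2
if 13 <= scale:
    h = h + 21
scale *= 28
depth = [scale for t in j if t >= 1]
if h < 16:
    depth = h
    j = 15
else:
    scale = process(scale)
depth = 1 * depth
depth -= h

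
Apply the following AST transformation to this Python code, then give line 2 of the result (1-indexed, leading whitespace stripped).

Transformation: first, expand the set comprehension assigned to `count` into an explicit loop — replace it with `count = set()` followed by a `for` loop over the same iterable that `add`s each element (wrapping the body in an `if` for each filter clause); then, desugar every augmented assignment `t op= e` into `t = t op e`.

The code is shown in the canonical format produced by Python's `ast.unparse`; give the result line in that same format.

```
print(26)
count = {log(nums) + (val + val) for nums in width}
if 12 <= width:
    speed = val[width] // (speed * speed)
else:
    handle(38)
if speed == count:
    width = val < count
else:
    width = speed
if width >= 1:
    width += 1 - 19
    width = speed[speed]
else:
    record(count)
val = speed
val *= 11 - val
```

Transformed code:
print(26)
count = set()
for nums in width:
    count.add(log(nums) + (val + val))
if 12 <= width:
    speed = val[width] // (speed * speed)
else:
    handle(38)
if speed == count:
    width = val < count
else:
    width = speed
if width >= 1:
    width = width + (1 - 19)
    width = speed[speed]
else:
    record(count)
val = speed
val = val * (11 - val)

count = set()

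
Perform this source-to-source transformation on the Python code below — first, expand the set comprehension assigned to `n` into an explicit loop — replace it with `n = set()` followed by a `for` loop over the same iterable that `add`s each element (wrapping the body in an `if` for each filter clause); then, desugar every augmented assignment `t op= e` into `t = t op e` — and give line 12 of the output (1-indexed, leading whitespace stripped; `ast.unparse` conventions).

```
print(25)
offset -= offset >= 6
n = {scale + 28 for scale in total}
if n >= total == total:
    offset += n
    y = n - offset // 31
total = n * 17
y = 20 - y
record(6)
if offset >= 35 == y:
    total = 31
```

Transformed code:
print(25)
offset = offset - (offset >= 6)
n = set()
for scale in total:
    n.add(scale + 28)
if n >= total == total:
    offset = offset + n
    y = n - offset // 31
total = n * 17
y = 20 - y
record(6)
if offset >= 35 == y:
    total = 31

if offset >= 35 == y:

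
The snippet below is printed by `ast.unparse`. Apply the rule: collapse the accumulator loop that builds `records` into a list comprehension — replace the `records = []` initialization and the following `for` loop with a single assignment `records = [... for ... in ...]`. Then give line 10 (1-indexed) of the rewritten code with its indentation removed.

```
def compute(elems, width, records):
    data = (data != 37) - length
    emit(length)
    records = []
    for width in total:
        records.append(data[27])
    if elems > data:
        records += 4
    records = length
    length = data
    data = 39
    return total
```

return total

Transformed code:
def compute(elems, width, records):
    data = (data != 37) - length
    emit(length)
    records = [data[27] for width in total]
    if elems > data:
        records += 4
    records = length
    length = data
    data = 39
    return total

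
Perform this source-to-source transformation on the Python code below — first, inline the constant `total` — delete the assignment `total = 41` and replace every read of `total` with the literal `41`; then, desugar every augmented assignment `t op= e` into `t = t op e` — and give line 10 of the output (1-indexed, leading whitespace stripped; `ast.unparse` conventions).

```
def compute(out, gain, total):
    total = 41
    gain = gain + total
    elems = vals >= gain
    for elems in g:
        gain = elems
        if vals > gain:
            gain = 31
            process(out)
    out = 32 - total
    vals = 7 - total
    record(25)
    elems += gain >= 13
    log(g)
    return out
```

vals = 7 - 41

Transformed code:
def compute(out, gain, total):
    gain = gain + 41
    elems = vals >= gain
    for elems in g:
        gain = elems
        if vals > gain:
            gain = 31
            process(out)
    out = 32 - 41
    vals = 7 - 41
    record(25)
    elems = elems + (gain >= 13)
    log(g)
    return out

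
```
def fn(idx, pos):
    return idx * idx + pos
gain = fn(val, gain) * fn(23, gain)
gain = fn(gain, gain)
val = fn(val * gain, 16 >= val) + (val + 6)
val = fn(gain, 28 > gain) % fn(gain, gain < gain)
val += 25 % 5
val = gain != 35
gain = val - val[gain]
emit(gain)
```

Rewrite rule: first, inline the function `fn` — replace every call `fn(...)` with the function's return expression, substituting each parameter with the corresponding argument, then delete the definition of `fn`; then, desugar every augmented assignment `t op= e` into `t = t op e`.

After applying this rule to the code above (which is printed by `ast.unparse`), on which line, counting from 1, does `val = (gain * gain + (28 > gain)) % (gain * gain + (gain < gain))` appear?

Transformed code:
gain = (val * val + gain) * (23 * 23 + gain)
gain = gain * gain + gain
val = val * gain * (val * gain) + (16 >= val) + (val + 6)
val = (gain * gain + (28 > gain)) % (gain * gain + (gain < gain))
val = val + 25 % 5
val = gain != 35
gain = val - val[gain]
emit(gain)

4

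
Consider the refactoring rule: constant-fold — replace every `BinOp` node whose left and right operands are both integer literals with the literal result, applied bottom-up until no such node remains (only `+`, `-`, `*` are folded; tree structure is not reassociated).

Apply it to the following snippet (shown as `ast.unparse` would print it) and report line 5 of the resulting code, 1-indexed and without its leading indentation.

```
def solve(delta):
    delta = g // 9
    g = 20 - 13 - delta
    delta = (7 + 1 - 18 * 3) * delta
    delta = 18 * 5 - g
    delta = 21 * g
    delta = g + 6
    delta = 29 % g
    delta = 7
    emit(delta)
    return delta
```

Transformed code:
def solve(delta):
    delta = g // 9
    g = 7 - delta
    delta = -46 * delta
    delta = 90 - g
    delta = 21 * g
    delta = g + 6
    delta = 29 % g
    delta = 7
    emit(delta)
    return delta

delta = 90 - g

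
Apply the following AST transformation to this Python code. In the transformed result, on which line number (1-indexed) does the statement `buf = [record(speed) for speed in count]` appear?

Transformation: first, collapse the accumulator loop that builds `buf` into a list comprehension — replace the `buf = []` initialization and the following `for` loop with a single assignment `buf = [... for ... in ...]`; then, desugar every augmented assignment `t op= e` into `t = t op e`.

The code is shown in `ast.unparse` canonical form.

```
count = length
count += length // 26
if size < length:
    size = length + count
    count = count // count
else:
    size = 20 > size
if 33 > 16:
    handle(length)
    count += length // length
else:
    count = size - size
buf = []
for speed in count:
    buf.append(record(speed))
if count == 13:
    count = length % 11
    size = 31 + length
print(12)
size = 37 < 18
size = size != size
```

13

Transformed code:
count = length
count = count + length // 26
if size < length:
    size = length + count
    count = count // count
else:
    size = 20 > size
if 33 > 16:
    handle(length)
    count = count + length // length
else:
    count = size - size
buf = [record(speed) for speed in count]
if count == 13:
    count = length % 11
    size = 31 + length
print(12)
size = 37 < 18
size = size != size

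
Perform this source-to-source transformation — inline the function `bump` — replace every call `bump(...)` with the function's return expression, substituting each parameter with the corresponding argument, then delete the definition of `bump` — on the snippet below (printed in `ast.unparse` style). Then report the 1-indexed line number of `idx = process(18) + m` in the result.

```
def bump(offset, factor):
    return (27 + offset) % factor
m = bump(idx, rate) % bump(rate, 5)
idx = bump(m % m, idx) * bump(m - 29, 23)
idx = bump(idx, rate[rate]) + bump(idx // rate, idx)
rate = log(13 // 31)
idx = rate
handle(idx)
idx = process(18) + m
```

7

Transformed code:
m = (27 + idx) % rate % ((27 + rate) % 5)
idx = (27 + m % m) % idx * ((27 + (m - 29)) % 23)
idx = (27 + idx) % rate[rate] + (27 + idx // rate) % idx
rate = log(13 // 31)
idx = rate
handle(idx)
idx = process(18) + m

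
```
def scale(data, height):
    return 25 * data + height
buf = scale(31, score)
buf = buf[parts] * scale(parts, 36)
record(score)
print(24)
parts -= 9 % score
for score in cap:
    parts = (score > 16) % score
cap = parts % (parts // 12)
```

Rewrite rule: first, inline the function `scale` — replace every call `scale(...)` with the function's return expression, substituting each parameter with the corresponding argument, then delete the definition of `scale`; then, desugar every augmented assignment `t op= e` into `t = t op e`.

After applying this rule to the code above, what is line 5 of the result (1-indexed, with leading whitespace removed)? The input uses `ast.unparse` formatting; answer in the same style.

Transformed code:
buf = 25 * 31 + score
buf = buf[parts] * (25 * parts + 36)
record(score)
print(24)
parts = parts - 9 % score
for score in cap:
    parts = (score > 16) % score
cap = parts % (parts // 12)

parts = parts - 9 % score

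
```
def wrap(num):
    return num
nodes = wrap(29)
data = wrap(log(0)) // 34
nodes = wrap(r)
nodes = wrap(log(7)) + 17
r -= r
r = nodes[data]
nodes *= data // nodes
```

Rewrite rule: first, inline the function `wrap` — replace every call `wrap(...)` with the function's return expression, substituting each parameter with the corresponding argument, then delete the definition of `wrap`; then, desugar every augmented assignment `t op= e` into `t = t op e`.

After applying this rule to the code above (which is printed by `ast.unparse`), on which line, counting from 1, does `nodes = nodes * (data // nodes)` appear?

Transformed code:
nodes = 29
data = log(0) // 34
nodes = r
nodes = log(7) + 17
r = r - r
r = nodes[data]
nodes = nodes * (data // nodes)

7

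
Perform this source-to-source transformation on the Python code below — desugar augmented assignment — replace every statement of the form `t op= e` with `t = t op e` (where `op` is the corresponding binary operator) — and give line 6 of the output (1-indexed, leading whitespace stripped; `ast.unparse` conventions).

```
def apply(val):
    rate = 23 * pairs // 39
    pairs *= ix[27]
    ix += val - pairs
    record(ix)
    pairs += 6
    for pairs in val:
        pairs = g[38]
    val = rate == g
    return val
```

pairs = pairs + 6

Transformed code:
def apply(val):
    rate = 23 * pairs // 39
    pairs = pairs * ix[27]
    ix = ix + (val - pairs)
    record(ix)
    pairs = pairs + 6
    for pairs in val:
        pairs = g[38]
    val = rate == g
    return val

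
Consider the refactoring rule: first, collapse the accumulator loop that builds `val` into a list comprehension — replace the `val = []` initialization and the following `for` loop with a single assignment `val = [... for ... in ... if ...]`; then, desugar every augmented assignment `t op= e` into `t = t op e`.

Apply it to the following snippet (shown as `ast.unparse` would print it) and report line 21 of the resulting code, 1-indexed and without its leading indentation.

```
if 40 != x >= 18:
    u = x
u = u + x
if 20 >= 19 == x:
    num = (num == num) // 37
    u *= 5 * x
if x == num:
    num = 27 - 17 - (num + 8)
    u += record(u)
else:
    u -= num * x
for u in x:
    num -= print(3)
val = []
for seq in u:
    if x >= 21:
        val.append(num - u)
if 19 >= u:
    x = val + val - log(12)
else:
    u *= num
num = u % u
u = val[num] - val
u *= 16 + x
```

Transformed code:
if 40 != x >= 18:
    u = x
u = u + x
if 20 >= 19 == x:
    num = (num == num) // 37
    u = u * (5 * x)
if x == num:
    num = 27 - 17 - (num + 8)
    u = u + record(u)
else:
    u = u - num * x
for u in x:
    num = num - print(3)
val = [num - u for seq in u if x >= 21]
if 19 >= u:
    x = val + val - log(12)
else:
    u = u * num
num = u % u
u = val[num] - val
u = u * (16 + x)

u = u * (16 + x)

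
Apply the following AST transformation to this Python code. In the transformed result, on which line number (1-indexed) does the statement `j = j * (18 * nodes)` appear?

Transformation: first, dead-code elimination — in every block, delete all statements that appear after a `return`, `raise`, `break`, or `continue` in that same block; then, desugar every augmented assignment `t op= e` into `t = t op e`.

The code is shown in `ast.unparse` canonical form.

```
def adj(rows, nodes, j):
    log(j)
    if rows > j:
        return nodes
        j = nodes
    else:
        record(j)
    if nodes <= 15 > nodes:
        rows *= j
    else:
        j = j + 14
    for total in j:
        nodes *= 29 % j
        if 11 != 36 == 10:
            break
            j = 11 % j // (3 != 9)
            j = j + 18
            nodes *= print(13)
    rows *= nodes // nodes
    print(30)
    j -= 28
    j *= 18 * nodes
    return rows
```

18

Transformed code:
def adj(rows, nodes, j):
    log(j)
    if rows > j:
        return nodes
    else:
        record(j)
    if nodes <= 15 > nodes:
        rows = rows * j
    else:
        j = j + 14
    for total in j:
        nodes = nodes * (29 % j)
        if 11 != 36 == 10:
            break
    rows = rows * (nodes // nodes)
    print(30)
    j = j - 28
    j = j * (18 * nodes)
    return rows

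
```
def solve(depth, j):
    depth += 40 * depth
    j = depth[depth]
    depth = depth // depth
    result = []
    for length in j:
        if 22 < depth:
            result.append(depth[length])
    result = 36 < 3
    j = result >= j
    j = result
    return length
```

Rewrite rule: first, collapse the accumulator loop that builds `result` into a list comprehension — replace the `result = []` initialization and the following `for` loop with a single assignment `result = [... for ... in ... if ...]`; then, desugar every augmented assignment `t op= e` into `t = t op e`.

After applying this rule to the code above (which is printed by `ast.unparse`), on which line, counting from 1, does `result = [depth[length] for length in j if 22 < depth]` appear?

Transformed code:
def solve(depth, j):
    depth = depth + 40 * depth
    j = depth[depth]
    depth = depth // depth
    result = [depth[length] for length in j if 22 < depth]
    result = 36 < 3
    j = result >= j
    j = result
    return length

5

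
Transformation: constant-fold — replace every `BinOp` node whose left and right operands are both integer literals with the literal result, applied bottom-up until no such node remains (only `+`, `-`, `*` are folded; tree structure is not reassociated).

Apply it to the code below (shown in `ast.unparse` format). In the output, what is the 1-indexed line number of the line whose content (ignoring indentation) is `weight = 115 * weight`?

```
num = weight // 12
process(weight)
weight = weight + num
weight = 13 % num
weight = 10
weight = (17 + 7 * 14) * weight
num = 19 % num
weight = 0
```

6

Transformed code:
num = weight // 12
process(weight)
weight = weight + num
weight = 13 % num
weight = 10
weight = 115 * weight
num = 19 % num
weight = 0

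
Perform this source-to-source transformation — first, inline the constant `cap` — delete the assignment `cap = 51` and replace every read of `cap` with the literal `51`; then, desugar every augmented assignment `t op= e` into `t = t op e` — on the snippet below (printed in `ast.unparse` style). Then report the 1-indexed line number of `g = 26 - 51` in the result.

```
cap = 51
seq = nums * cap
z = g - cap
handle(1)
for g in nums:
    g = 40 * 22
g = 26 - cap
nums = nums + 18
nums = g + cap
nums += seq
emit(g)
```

Transformed code:
seq = nums * 51
z = g - 51
handle(1)
for g in nums:
    g = 40 * 22
g = 26 - 51
nums = nums + 18
nums = g + 51
nums = nums + seq
emit(g)

6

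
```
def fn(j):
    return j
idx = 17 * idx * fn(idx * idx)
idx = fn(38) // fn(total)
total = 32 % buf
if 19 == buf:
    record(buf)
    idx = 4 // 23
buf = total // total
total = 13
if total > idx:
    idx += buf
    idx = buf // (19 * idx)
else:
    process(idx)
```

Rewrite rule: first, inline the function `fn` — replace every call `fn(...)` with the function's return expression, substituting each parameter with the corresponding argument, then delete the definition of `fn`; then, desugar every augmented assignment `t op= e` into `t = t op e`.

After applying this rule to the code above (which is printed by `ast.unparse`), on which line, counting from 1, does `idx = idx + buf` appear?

Transformed code:
idx = 17 * idx * (idx * idx)
idx = 38 // total
total = 32 % buf
if 19 == buf:
    record(buf)
    idx = 4 // 23
buf = total // total
total = 13
if total > idx:
    idx = idx + buf
    idx = buf // (19 * idx)
else:
    process(idx)

10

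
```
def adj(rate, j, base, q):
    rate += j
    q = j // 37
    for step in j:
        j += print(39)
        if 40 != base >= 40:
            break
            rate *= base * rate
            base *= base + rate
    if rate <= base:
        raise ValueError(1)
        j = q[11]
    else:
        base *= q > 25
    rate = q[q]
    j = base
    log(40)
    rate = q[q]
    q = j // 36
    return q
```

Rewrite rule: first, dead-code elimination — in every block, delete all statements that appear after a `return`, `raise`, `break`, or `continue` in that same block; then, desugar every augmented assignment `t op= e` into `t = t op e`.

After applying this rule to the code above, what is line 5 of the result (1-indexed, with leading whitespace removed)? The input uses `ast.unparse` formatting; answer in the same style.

j = j + print(39)

Transformed code:
def adj(rate, j, base, q):
    rate = rate + j
    q = j // 37
    for step in j:
        j = j + print(39)
        if 40 != base >= 40:
            break
    if rate <= base:
        raise ValueError(1)
    else:
        base = base * (q > 25)
    rate = q[q]
    j = base
    log(40)
    rate = q[q]
    q = j // 36
    return q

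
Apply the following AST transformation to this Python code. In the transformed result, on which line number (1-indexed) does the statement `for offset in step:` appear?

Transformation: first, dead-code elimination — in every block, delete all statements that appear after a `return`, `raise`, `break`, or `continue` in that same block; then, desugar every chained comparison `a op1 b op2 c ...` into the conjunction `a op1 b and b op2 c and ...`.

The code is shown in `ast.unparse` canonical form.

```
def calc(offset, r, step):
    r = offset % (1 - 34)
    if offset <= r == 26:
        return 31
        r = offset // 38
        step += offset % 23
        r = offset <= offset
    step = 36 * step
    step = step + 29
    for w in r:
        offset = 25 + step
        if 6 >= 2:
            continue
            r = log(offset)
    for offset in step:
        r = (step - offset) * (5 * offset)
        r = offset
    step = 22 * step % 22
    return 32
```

11

Transformed code:
def calc(offset, r, step):
    r = offset % (1 - 34)
    if offset <= r and r == 26:
        return 31
    step = 36 * step
    step = step + 29
    for w in r:
        offset = 25 + step
        if 6 >= 2:
            continue
    for offset in step:
        r = (step - offset) * (5 * offset)
        r = offset
    step = 22 * step % 22
    return 32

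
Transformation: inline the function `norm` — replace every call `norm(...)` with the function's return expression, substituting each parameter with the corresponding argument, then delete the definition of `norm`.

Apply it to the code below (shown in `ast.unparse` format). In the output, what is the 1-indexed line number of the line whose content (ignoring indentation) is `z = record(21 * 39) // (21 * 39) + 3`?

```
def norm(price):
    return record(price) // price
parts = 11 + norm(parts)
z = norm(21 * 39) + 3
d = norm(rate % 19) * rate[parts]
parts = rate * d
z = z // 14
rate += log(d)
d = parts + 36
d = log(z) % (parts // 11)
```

2

Transformed code:
parts = 11 + record(parts) // parts
z = record(21 * 39) // (21 * 39) + 3
d = record(rate % 19) // (rate % 19) * rate[parts]
parts = rate * d
z = z // 14
rate += log(d)
d = parts + 36
d = log(z) % (parts // 11)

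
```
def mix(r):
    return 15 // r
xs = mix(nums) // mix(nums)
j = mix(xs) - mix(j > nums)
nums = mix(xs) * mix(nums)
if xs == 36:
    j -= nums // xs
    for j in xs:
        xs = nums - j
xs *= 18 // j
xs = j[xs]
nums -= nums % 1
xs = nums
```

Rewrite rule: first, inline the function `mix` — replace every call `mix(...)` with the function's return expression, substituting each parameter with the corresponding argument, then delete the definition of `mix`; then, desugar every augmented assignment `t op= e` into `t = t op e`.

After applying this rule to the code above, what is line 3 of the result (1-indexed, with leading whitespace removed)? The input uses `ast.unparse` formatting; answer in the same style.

nums = 15 // xs * (15 // nums)

Transformed code:
xs = 15 // nums // (15 // nums)
j = 15 // xs - 15 // (j > nums)
nums = 15 // xs * (15 // nums)
if xs == 36:
    j = j - nums // xs
    for j in xs:
        xs = nums - j
xs = xs * (18 // j)
xs = j[xs]
nums = nums - nums % 1
xs = nums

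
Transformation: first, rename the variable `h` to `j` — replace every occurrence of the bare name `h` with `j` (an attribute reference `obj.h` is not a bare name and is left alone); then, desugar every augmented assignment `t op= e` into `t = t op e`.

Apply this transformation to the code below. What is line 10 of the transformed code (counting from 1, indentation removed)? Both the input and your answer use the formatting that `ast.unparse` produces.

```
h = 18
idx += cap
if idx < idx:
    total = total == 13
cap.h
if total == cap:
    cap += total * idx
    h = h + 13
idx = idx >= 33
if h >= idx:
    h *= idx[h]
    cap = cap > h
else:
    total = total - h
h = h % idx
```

if j >= idx:

Transformed code:
j = 18
idx = idx + cap
if idx < idx:
    total = total == 13
cap.h
if total == cap:
    cap = cap + total * idx
    j = j + 13
idx = idx >= 33
if j >= idx:
    j = j * idx[j]
    cap = cap > j
else:
    total = total - j
j = j % idx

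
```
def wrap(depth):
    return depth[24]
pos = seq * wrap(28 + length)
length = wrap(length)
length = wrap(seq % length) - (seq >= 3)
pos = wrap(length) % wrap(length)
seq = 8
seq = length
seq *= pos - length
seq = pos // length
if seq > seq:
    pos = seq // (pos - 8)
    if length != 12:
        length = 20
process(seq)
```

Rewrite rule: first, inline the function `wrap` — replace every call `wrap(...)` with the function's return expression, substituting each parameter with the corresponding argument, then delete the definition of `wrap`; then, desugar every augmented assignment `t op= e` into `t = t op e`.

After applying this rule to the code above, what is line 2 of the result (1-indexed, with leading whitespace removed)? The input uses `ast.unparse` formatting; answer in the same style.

length = length[24]

Transformed code:
pos = seq * (28 + length)[24]
length = length[24]
length = (seq % length)[24] - (seq >= 3)
pos = length[24] % length[24]
seq = 8
seq = length
seq = seq * (pos - length)
seq = pos // length
if seq > seq:
    pos = seq // (pos - 8)
    if length != 12:
        length = 20
process(seq)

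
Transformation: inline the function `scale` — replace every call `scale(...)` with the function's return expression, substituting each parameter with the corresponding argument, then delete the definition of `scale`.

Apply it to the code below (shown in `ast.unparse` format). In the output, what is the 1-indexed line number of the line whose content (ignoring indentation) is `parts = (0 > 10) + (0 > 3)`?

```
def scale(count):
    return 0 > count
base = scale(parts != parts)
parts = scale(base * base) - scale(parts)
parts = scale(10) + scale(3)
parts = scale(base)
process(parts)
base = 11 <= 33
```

Transformed code:
base = 0 > (parts != parts)
parts = (0 > base * base) - (0 > parts)
parts = (0 > 10) + (0 > 3)
parts = 0 > base
process(parts)
base = 11 <= 33

3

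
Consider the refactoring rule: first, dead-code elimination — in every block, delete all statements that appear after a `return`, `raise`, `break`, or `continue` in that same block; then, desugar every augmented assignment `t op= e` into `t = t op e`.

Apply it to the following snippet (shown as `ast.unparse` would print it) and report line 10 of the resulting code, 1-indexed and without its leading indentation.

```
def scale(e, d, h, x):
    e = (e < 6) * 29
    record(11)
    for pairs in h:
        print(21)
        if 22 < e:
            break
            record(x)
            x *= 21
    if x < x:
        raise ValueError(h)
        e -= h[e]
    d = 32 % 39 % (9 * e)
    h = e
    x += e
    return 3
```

Transformed code:
def scale(e, d, h, x):
    e = (e < 6) * 29
    record(11)
    for pairs in h:
        print(21)
        if 22 < e:
            break
    if x < x:
        raise ValueError(h)
    d = 32 % 39 % (9 * e)
    h = e
    x = x + e
    return 3

d = 32 % 39 % (9 * e)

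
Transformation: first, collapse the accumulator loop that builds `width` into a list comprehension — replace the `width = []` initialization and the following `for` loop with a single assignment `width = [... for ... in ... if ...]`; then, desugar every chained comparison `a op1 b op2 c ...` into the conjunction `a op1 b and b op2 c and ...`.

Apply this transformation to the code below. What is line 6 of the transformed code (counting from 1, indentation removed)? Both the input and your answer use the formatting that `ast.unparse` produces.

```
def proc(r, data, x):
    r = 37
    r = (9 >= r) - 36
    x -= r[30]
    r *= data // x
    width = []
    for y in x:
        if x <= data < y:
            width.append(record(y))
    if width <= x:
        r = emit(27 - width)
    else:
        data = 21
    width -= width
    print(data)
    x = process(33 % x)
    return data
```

Transformed code:
def proc(r, data, x):
    r = 37
    r = (9 >= r) - 36
    x -= r[30]
    r *= data // x
    width = [record(y) for y in x if x <= data and data < y]
    if width <= x:
        r = emit(27 - width)
    else:
        data = 21
    width -= width
    print(data)
    x = process(33 % x)
    return data

width = [record(y) for y in x if x <= data and data < y]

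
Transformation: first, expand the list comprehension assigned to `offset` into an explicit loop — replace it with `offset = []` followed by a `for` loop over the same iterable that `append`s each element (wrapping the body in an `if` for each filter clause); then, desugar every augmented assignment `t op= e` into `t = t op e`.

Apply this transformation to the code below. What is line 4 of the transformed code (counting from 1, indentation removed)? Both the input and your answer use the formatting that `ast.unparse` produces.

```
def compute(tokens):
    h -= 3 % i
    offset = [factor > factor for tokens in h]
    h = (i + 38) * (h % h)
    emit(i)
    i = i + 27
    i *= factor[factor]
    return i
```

for tokens in h:

Transformed code:
def compute(tokens):
    h = h - 3 % i
    offset = []
    for tokens in h:
        offset.append(factor > factor)
    h = (i + 38) * (h % h)
    emit(i)
    i = i + 27
    i = i * factor[factor]
    return i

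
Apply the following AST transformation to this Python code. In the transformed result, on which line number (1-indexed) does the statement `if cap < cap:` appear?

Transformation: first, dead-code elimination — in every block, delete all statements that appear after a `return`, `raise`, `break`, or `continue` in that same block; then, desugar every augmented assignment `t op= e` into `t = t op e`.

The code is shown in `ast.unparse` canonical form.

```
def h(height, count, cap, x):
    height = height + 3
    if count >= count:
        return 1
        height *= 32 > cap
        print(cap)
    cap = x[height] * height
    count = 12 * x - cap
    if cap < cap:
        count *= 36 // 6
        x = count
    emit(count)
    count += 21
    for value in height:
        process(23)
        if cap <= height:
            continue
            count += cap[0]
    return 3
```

Transformed code:
def h(height, count, cap, x):
    height = height + 3
    if count >= count:
        return 1
    cap = x[height] * height
    count = 12 * x - cap
    if cap < cap:
        count = count * (36 // 6)
        x = count
    emit(count)
    count = count + 21
    for value in height:
        process(23)
        if cap <= height:
            continue
    return 3

7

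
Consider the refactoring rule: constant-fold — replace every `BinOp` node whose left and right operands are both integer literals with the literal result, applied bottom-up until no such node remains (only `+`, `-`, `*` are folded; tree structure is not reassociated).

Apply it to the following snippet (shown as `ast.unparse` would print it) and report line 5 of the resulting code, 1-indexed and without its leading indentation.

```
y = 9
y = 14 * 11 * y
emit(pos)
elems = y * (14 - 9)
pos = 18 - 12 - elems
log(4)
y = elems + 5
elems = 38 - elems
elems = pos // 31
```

Transformed code:
y = 9
y = 154 * y
emit(pos)
elems = y * 5
pos = 6 - elems
log(4)
y = elems + 5
elems = 38 - elems
elems = pos // 31

pos = 6 - elems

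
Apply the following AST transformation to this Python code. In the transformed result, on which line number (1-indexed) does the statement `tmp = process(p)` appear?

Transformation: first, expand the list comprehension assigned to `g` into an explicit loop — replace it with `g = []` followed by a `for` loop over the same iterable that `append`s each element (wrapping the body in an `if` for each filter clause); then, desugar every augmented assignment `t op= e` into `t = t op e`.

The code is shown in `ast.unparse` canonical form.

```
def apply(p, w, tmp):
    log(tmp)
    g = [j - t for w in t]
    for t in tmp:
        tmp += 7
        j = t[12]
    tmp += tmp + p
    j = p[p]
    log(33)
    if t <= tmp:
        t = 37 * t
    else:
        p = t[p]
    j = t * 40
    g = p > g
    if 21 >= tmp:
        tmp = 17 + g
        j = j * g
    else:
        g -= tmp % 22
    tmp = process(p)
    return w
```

23

Transformed code:
def apply(p, w, tmp):
    log(tmp)
    g = []
    for w in t:
        g.append(j - t)
    for t in tmp:
        tmp = tmp + 7
        j = t[12]
    tmp = tmp + (tmp + p)
    j = p[p]
    log(33)
    if t <= tmp:
        t = 37 * t
    else:
        p = t[p]
    j = t * 40
    g = p > g
    if 21 >= tmp:
        tmp = 17 + g
        j = j * g
    else:
        g = g - tmp % 22
    tmp = process(p)
    return w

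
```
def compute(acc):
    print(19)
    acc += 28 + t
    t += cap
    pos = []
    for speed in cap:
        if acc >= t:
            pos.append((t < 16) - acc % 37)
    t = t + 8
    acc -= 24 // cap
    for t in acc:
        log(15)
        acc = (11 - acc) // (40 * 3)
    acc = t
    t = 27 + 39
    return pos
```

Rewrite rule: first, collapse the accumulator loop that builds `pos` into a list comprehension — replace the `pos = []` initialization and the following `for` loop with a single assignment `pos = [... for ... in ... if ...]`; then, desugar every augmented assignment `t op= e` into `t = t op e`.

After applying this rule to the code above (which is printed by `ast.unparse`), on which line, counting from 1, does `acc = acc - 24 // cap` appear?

Transformed code:
def compute(acc):
    print(19)
    acc = acc + (28 + t)
    t = t + cap
    pos = [(t < 16) - acc % 37 for speed in cap if acc >= t]
    t = t + 8
    acc = acc - 24 // cap
    for t in acc:
        log(15)
        acc = (11 - acc) // (40 * 3)
    acc = t
    t = 27 + 39
    return pos

7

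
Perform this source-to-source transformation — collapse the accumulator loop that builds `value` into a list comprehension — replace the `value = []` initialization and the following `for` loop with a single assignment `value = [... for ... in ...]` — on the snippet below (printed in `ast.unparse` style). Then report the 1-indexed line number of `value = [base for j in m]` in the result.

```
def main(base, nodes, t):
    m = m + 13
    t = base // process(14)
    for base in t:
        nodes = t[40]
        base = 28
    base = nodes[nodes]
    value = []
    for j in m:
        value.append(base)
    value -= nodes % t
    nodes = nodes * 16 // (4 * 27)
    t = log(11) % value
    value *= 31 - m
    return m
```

8

Transformed code:
def main(base, nodes, t):
    m = m + 13
    t = base // process(14)
    for base in t:
        nodes = t[40]
        base = 28
    base = nodes[nodes]
    value = [base for j in m]
    value -= nodes % t
    nodes = nodes * 16 // (4 * 27)
    t = log(11) % value
    value *= 31 - m
    return m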